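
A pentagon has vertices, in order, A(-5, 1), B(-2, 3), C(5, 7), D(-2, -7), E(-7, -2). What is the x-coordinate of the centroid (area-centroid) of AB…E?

-22/15

Apply the shoelace formula. First the cross-terms c_i = x_i·y_{i+1} − x_{i+1}·y_i:
  -13, -29, -21, -45, -17  ⇒  2A = -125, A = -62.5.
Then Σ (x_i + x_{i+1})·c_i = 550, so x̄ = 550 / (6·(-62.5)) = -22/15.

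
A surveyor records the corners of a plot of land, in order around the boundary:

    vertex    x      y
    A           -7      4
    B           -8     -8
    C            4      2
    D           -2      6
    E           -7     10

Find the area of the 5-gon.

Apply the shoelace formula: 2A = Σ (x_i·y_{i+1} − x_{i+1}·y_i), indices taken mod 5.
Σ = (88) + (16) + (28) + (22) + (42) = 196
Area = |Σ|/2 = 98.

98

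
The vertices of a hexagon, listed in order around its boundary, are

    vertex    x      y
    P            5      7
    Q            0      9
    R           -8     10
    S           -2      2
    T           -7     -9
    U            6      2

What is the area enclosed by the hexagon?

112.5

Apply the shoelace formula: 2A = Σ (x_i·y_{i+1} − x_{i+1}·y_i), indices taken mod 6.
Σ = (45) + (72) + (4) + (32) + (40) + (32) = 225
Area = |Σ|/2 = 112.5.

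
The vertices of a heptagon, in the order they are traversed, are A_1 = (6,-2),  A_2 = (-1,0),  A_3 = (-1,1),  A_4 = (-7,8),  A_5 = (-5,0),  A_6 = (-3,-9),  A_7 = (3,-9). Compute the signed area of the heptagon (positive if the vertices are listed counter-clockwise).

91.5

Σ = (-2) + (-1) + (-1) + (40) + (45) + (54) + (48) = 183
Signed area = Σ/2 = 91.5 (positive ⇒ counter-clockwise traversal).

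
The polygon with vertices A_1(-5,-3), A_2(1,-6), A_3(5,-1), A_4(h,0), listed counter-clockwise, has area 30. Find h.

Write out the shoelace sum; only the two edges meeting at A_4 involve h:
2·Area = [(5·0 − h·(-1)) + (h·(-3) − (-5)·0)] + 62
       = -2·h + 62 = 60
⇒ h = 1.

1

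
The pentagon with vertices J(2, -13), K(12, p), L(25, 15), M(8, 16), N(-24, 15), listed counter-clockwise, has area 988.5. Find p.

Write out the shoelace sum; only the two edges meeting at K involve p:
2·Area = [(2·p − 12·(-13)) + (12·15 − 25·p)] + 1066
       = -23·p + 1402 = 1977
⇒ p = -25.

-25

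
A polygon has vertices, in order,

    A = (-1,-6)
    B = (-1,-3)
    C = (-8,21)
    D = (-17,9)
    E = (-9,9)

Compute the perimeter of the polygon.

68

|AB| = √((0)² + (3)²) = √9 = 3
|BC| = √((-7)² + (24)²) = √625 = 25
|CD| = √((-9)² + (-12)²) = √225 = 15
|DE| = √((8)² + (0)²) = √64 = 8
|EA| = √((8)² + (-15)²) = √289 = 17
Perimeter = 3 + 25 + 15 + 8 + 17 = 68.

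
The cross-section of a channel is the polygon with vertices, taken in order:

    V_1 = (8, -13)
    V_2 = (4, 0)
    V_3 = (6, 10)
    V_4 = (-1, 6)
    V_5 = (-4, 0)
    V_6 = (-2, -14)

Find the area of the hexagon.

178

Apply the surveyor's formula: 2A = Σ (x_i·y_{i+1} − x_{i+1}·y_i), indices taken mod 6.
Σ = (52) + (40) + (46) + (24) + (56) + (138) = 356
Area = |Σ|/2 = 178.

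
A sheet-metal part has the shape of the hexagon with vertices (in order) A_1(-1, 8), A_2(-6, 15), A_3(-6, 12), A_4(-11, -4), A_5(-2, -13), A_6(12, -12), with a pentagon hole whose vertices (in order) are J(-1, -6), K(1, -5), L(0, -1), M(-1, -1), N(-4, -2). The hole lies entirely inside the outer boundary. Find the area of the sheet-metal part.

288.5

Outer boundary:
Apply the shoelace formula: 2A = Σ (x_i·y_{i+1} − x_{i+1}·y_i), indices taken mod 6.
Cross-terms: 33, 18, 156, 135, 180, 84  ⇒  Σ = 606
Area = |Σ|/2 = 303.
Hole:
Apply the shoelace (surveyor's) formula: 2A = Σ (x_i·y_{i+1} − x_{i+1}·y_i), indices taken mod 5.
Cross-terms: 11, -1, -1, -2, 22  ⇒  Σ = 29
Area = |Σ|/2 = 14.5.
Net area = 303 − 14.5 = 288.5.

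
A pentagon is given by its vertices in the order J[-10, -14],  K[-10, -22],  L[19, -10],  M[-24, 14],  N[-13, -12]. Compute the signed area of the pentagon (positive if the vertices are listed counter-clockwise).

Σ = (80) + (518) + (26) + (470) + (62) = 1156
Signed area = Σ/2 = 578 (positive ⇒ counter-clockwise traversal).

578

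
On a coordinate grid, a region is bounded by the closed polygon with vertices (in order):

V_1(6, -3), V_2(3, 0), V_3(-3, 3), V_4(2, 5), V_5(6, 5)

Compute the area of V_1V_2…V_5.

35.5

V_1→V_2: (6)(0) − (3)(-3) = 9
V_2→V_3: (3)(3) − (-3)(0) = 9
V_3→V_4: (-3)(5) − (2)(3) = -21
V_4→V_5: (2)(5) − (6)(5) = -20
V_5→V_1: (6)(-3) − (6)(5) = -48
Σ = -71
Area = |Σ|/2 = 35.5.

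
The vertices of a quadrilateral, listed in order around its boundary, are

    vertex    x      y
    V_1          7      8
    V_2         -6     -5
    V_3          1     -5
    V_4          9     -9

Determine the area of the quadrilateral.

Apply the surveyor's formula: 2A = Σ (x_i·y_{i+1} − x_{i+1}·y_i), indices taken mod 4.
Cross-terms: 13, 35, 36, 135  ⇒  Σ = 219
Area = |Σ|/2 = 109.5.

109.5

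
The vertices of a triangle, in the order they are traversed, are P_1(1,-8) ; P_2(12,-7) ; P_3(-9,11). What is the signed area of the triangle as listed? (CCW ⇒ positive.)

P_1→P_2: (1)(-7) − (12)(-8) = 89
P_2→P_3: (12)(11) − (-9)(-7) = 69
P_3→P_1: (-9)(-8) − (1)(11) = 61
Σ = 219
Signed area = Σ/2 = 109.5 (positive ⇒ counter-clockwise traversal).

109.5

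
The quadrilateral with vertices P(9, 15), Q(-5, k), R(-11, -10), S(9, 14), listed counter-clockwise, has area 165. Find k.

13

Write out the shoelace sum; only the two edges meeting at Q involve k:
2·Area = [(9·k − (-5)·15) + ((-5)·(-10) − (-11)·k)] + -55
       = 20·k + 70 = 330
⇒ k = 13.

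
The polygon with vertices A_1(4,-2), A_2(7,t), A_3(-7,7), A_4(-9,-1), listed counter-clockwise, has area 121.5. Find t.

Write out the shoelace sum; only the two edges meeting at A_2 involve t:
2·Area = [(4·t − 7·(-2)) + (7·7 − (-7)·t)] + 92
       = 11·t + 155 = 243
⇒ t = 8.

8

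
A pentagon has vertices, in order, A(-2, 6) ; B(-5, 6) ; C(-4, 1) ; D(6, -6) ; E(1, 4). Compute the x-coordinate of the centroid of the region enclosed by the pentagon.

Apply the shoelace (surveyor's) formula. First the cross-terms c_i = x_i·y_{i+1} − x_{i+1}·y_i:
  18, 19, 18, 30, 14  ⇒  2A = 99, A = 49.5.
Then Σ (x_i + x_{i+1})·c_i = -65, so x̄ = -65 / (6·49.5) = -65/297.

-65/297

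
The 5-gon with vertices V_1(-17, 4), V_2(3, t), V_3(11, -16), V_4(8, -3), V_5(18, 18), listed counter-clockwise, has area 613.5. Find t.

The doubled signed area Σ (x_i y_{i+1} − x_{i+1} y_i) is linear in t.
With t=0 it equals 611; the coefficient of t is -28 (from the two edges through V_2).
So -28·t + 611 = 2·613.5 = 1227 ⇒ t = -22.

-22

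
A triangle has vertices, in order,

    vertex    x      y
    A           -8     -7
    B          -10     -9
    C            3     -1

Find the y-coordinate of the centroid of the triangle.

-17/3

Apply Gauss's area formula. First the cross-terms c_i = x_i·y_{i+1} − x_{i+1}·y_i:
  2, 37, -29  ⇒  2A = 10, A = 5.
Then Σ (y_i + y_{i+1})·c_i = -170, so ȳ = -170 / (6·5) = -17/3.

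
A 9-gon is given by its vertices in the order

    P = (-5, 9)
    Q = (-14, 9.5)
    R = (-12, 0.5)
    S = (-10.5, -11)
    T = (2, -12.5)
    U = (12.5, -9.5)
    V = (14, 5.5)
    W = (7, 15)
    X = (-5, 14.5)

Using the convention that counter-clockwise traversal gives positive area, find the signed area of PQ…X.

Apply the surveyor's formula: 2A = Σ (x_i·y_{i+1} − x_{i+1}·y_i), indices taken mod 9.
Σ = (78.5) + (107) + (137.25) + (153.25) + (137.25) + (201.75) + (171.5) + (176.5) + (27.5) = 1190.5
Signed area = Σ/2 = 595.25 (positive ⇒ counter-clockwise traversal).

595.25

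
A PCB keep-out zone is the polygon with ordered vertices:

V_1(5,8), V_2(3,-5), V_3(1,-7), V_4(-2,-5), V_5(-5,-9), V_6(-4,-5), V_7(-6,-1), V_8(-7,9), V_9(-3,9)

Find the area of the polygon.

Σ = (-49) + (-16) + (-19) + (-7) + (-11) + (-26) + (-61) + (-36) + (-69) = -294
Area = |Σ|/2 = 147.

147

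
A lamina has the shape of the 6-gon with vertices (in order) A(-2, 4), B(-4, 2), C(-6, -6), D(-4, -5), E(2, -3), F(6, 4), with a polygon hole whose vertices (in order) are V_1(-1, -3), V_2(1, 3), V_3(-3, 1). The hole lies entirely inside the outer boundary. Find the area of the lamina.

Outer boundary:
Apply the surveyor's formula: 2A = Σ (x_i·y_{i+1} − x_{i+1}·y_i), indices taken mod 6.
Σ = (12) + (36) + (6) + (22) + (26) + (32) = 134
Area = |Σ|/2 = 67.
Hole:
Apply Gauss's area formula: 2A = Σ (x_i·y_{i+1} − x_{i+1}·y_i), indices taken mod 3.
V_1→V_2: (-1)(3) − (1)(-3) = 0
V_2→V_3: (1)(1) − (-3)(3) = 10
V_3→V_1: (-3)(-3) − (-1)(1) = 10
Σ = 20
Area = |Σ|/2 = 10.
Net area = 67 − 10 = 57.

57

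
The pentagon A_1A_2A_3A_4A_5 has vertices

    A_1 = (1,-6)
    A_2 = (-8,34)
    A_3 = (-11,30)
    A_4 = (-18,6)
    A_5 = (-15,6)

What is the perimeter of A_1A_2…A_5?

|A_1A_2| = √((-9)² + (40)²) = √1681 = 41
|A_2A_3| = √((-3)² + (-4)²) = √25 = 5
|A_3A_4| = √((-7)² + (-24)²) = √625 = 25
|A_4A_5| = √((3)² + (0)²) = √9 = 3
|A_5A_1| = √((16)² + (-12)²) = √400 = 20
Perimeter = 41 + 5 + 25 + 3 + 20 = 94.

94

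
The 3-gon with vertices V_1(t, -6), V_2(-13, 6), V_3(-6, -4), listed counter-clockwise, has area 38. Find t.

Write out the shoelace sum; only the two edges meeting at V_1 involve t:
2·Area = [((-6)·(-6) − t·(-4)) + (t·6 − (-13)·(-6))] + 88
       = 10·t + 46 = 76
⇒ t = 3.

3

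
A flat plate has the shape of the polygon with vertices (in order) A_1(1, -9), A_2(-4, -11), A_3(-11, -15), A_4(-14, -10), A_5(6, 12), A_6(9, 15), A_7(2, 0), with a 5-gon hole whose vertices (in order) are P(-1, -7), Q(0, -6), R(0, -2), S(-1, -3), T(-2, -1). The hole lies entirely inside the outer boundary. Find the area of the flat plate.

185

Outer boundary:
A_1→A_2: (1)(-11) − (-4)(-9) = -47
A_2→A_3: (-4)(-15) − (-11)(-11) = -61
A_3→A_4: (-11)(-10) − (-14)(-15) = -100
A_4→A_5: (-14)(12) − (6)(-10) = -108
A_5→A_6: (6)(15) − (9)(12) = -18
A_6→A_7: (9)(0) − (2)(15) = -30
A_7→A_1: (2)(-9) − (1)(0) = -18
Σ = -382
Area = |Σ|/2 = 191.
Hole:
P→Q: (-1)(-6) − (0)(-7) = 6
Q→R: (0)(-2) − (0)(-6) = 0
R→S: (0)(-3) − (-1)(-2) = -2
S→T: (-1)(-1) − (-2)(-3) = -5
T→P: (-2)(-7) − (-1)(-1) = 13
Σ = 12
Area = |Σ|/2 = 6.
Net area = 191 − 6 = 185.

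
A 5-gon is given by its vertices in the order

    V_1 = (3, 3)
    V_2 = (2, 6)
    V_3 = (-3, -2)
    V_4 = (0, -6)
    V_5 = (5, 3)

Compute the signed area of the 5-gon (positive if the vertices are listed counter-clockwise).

40

Cross-terms: 12, 14, 18, 30, 6  ⇒  Σ = 80
Signed area = Σ/2 = 40 (positive ⇒ counter-clockwise traversal).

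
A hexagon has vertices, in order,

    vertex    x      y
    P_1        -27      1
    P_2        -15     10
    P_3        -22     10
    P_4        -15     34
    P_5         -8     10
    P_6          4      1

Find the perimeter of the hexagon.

|P_1P_2| = √((12)² + (9)²) = √225 = 15
|P_2P_3| = √((-7)² + (0)²) = √49 = 7
|P_3P_4| = √((7)² + (24)²) = √625 = 25
|P_4P_5| = √((7)² + (-24)²) = √625 = 25
|P_5P_6| = √((12)² + (-9)²) = √225 = 15
|P_6P_1| = √((-31)² + (0)²) = √961 = 31
Perimeter = 15 + 7 + 25 + 25 + 15 + 31 = 118.

118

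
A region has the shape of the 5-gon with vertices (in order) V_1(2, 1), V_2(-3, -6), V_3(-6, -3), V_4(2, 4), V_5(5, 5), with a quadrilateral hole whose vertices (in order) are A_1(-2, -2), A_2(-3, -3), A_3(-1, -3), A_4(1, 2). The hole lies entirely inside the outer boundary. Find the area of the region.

30

Outer boundary:
Apply the shoelace formula: 2A = Σ (x_i·y_{i+1} − x_{i+1}·y_i), indices taken mod 5.
Cross-terms: -9, -27, -18, -10, -5  ⇒  Σ = -69
Area = |Σ|/2 = 34.5.
Hole:
Apply the shoelace formula: 2A = Σ (x_i·y_{i+1} − x_{i+1}·y_i), indices taken mod 4.
Cross-terms: 0, 6, 1, 2  ⇒  Σ = 9
Area = |Σ|/2 = 4.5.
Net area = 34.5 − 4.5 = 30.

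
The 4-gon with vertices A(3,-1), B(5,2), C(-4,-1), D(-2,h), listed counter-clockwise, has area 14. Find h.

-2

Write out the shoelace sum; only the two edges meeting at D involve h:
2·Area = [((-4)·h − (-2)·(-1)) + ((-2)·(-1) − 3·h)] + 14
       = -7·h + 14 = 28
⇒ h = -2.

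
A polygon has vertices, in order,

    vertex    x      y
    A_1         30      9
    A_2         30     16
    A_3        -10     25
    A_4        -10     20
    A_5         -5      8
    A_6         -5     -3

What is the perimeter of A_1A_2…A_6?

|A_1A_2| = √((0)² + (7)²) = √49 = 7
|A_2A_3| = √((-40)² + (9)²) = √1681 = 41
|A_3A_4| = √((0)² + (-5)²) = √25 = 5
|A_4A_5| = √((5)² + (-12)²) = √169 = 13
|A_5A_6| = √((0)² + (-11)²) = √121 = 11
|A_6A_1| = √((35)² + (12)²) = √1369 = 37
Perimeter = 7 + 41 + 5 + 13 + 11 + 37 = 114.

114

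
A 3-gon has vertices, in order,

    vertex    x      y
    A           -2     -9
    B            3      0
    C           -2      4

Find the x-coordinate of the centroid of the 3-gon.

-1/3

Apply the shoelace (surveyor's) formula. First the cross-terms c_i = x_i·y_{i+1} − x_{i+1}·y_i:
  27, 12, 26  ⇒  2A = 65, A = 32.5.
Then Σ (x_i + x_{i+1})·c_i = -65, so x̄ = -65 / (6·32.5) = -1/3.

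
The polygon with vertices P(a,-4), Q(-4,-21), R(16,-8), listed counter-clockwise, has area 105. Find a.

6

Write out the shoelace sum; only the two edges meeting at P involve a:
2·Area = [(16·(-4) − a·(-8)) + (a·(-21) − (-4)·(-4))] + 368
       = -13·a + 288 = 210
⇒ a = 6.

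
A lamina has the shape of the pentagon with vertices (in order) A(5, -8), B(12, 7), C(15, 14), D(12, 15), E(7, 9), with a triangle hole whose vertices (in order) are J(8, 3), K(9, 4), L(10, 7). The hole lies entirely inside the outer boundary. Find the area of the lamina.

Outer boundary:
Apply the shoelace (surveyor's) formula: 2A = Σ (x_i·y_{i+1} − x_{i+1}·y_i), indices taken mod 5.
Σ = (131) + (63) + (57) + (3) + (-101) = 153
Area = |Σ|/2 = 76.5.
Hole:
Σ = (5) + (23) + (-26) = 2
Area = |Σ|/2 = 1.
Net area = 76.5 − 1 = 75.5.

75.5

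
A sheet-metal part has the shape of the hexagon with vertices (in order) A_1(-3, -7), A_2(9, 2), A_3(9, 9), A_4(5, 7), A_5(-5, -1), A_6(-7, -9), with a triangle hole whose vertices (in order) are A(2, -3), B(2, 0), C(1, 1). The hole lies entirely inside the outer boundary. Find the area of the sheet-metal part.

Outer boundary:
Apply Gauss's area formula: 2A = Σ (x_i·y_{i+1} − x_{i+1}·y_i), indices taken mod 6.
Σ = (57) + (63) + (18) + (30) + (38) + (22) = 228
Area = |Σ|/2 = 114.
Hole:
Apply the shoelace formula: 2A = Σ (x_i·y_{i+1} − x_{i+1}·y_i), indices taken mod 3.
Σ = (6) + (2) + (-5) = 3
Area = |Σ|/2 = 1.5.
Net area = 114 − 1.5 = 112.5.

112.5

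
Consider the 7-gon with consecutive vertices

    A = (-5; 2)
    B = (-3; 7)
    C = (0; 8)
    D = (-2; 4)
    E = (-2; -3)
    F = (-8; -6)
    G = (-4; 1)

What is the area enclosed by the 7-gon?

35

Apply the surveyor's formula: 2A = Σ (x_i·y_{i+1} − x_{i+1}·y_i), indices taken mod 7.
A→B: (-5)(7) − (-3)(2) = -29
B→C: (-3)(8) − (0)(7) = -24
C→D: (0)(4) − (-2)(8) = 16
D→E: (-2)(-3) − (-2)(4) = 14
E→F: (-2)(-6) − (-8)(-3) = -12
F→G: (-8)(1) − (-4)(-6) = -32
G→A: (-4)(2) − (-5)(1) = -3
Σ = -70
Area = |Σ|/2 = 35.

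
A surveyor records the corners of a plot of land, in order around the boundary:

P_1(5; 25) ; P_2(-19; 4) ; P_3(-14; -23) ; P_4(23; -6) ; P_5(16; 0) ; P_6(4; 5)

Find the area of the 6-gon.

926

Apply the surveyor's formula: 2A = Σ (x_i·y_{i+1} − x_{i+1}·y_i), indices taken mod 6.
Cross-terms: 495, 493, 613, 96, 80, 75  ⇒  Σ = 1852
Area = |Σ|/2 = 926.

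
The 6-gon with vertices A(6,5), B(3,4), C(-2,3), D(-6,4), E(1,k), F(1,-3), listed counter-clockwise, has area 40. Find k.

-4

Write out the shoelace sum; only the two edges meeting at E involve k:
2·Area = [((-6)·k − 1·4) + (1·(-3) − 1·k)] + 59
       = -7·k + 52 = 80
⇒ k = -4.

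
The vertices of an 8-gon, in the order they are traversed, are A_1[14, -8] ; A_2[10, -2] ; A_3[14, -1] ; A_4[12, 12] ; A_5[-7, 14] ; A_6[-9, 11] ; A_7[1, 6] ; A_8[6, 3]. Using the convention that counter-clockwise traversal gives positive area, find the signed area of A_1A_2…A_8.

181.5

Apply the shoelace (surveyor's) formula: 2A = Σ (x_i·y_{i+1} − x_{i+1}·y_i), indices taken mod 8.
Σ = (52) + (18) + (180) + (252) + (49) + (-65) + (-33) + (-90) = 363
Signed area = Σ/2 = 181.5 (positive ⇒ counter-clockwise traversal).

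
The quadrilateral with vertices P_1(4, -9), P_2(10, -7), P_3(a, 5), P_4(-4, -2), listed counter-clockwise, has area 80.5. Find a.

-3

The doubled signed area Σ (x_i y_{i+1} − x_{i+1} y_i) is linear in a.
With a=0 it equals 176; the coefficient of a is 5 (from the two edges through P_3).
So 5·a + 176 = 2·80.5 = 161 ⇒ a = -3.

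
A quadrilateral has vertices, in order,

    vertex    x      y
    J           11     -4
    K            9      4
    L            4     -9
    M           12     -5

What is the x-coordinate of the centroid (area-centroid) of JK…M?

Apply the surveyor's formula. First the cross-terms c_i = x_i·y_{i+1} − x_{i+1}·y_i:
  80, -97, 88, 7  ⇒  2A = 78, A = 39.
Then Σ (x_i + x_{i+1})·c_i = 1908, so x̄ = 1908 / (6·39) = 106/13.

106/13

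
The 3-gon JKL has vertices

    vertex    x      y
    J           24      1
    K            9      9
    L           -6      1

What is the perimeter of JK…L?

|JK| = √((-15)² + (8)²) = √289 = 17
|KL| = √((-15)² + (-8)²) = √289 = 17
|LJ| = √((30)² + (0)²) = √900 = 30
Perimeter = 17 + 17 + 30 = 64.

64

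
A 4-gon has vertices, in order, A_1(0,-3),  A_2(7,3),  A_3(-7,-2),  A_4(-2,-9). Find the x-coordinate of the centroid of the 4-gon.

Apply the shoelace (surveyor's) formula. First the cross-terms c_i = x_i·y_{i+1} − x_{i+1}·y_i:
  21, 7, 59, 6  ⇒  2A = 93, A = 46.5.
Then Σ (x_i + x_{i+1})·c_i = -396, so x̄ = -396 / (6·46.5) = -44/31.

-44/31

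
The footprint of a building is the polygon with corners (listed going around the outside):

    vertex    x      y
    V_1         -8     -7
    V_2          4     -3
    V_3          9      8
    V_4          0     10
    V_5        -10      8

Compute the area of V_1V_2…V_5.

217.5

Apply the surveyor's formula: 2A = Σ (x_i·y_{i+1} − x_{i+1}·y_i), indices taken mod 5.
Cross-terms: 52, 59, 90, 100, 134  ⇒  Σ = 435
Area = |Σ|/2 = 217.5.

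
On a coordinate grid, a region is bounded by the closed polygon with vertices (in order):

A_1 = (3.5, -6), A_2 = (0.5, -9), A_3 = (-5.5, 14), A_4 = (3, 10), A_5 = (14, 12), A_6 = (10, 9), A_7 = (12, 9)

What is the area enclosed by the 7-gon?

193.75

Apply the shoelace formula: 2A = Σ (x_i·y_{i+1} − x_{i+1}·y_i), indices taken mod 7.
A_1→A_2: (3.5)(-9) − (0.5)(-6) = -28.5
A_2→A_3: (0.5)(14) − (-5.5)(-9) = -42.5
A_3→A_4: (-5.5)(10) − (3)(14) = -97
A_4→A_5: (3)(12) − (14)(10) = -104
A_5→A_6: (14)(9) − (10)(12) = 6
A_6→A_7: (10)(9) − (12)(9) = -18
A_7→A_1: (12)(-6) − (3.5)(9) = -103.5
Σ = -387.5
Area = |Σ|/2 = 193.75.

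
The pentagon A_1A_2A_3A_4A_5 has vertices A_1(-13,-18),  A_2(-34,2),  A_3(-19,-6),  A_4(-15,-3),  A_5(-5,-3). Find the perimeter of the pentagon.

78

|A_1A_2| = √((-21)² + (20)²) = √841 = 29
|A_2A_3| = √((15)² + (-8)²) = √289 = 17
|A_3A_4| = √((4)² + (3)²) = √25 = 5
|A_4A_5| = √((10)² + (0)²) = √100 = 10
|A_5A_1| = √((-8)² + (-15)²) = √289 = 17
Perimeter = 29 + 17 + 5 + 10 + 17 = 78.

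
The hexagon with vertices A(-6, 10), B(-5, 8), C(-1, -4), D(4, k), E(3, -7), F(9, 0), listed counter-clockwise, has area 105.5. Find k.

-10

The doubled signed area Σ (x_i y_{i+1} − x_{i+1} y_i) is linear in k.
With k=0 it equals 171; the coefficient of k is -4 (from the two edges through D).
So -4·k + 171 = 2·105.5 = 211 ⇒ k = -10.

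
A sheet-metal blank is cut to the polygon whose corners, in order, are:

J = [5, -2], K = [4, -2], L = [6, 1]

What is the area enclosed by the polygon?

Σ = (-2) + (16) + (-17) = -3
Area = |Σ|/2 = 1.5.

1.5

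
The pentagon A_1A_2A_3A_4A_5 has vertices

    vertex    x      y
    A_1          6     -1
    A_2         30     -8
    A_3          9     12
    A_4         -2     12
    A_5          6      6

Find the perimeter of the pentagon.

82

|A_1A_2| = √((24)² + (-7)²) = √625 = 25
|A_2A_3| = √((-21)² + (20)²) = √841 = 29
|A_3A_4| = √((-11)² + (0)²) = √121 = 11
|A_4A_5| = √((8)² + (-6)²) = √100 = 10
|A_5A_1| = √((0)² + (-7)²) = √49 = 7
Perimeter = 25 + 29 + 11 + 10 + 7 = 82.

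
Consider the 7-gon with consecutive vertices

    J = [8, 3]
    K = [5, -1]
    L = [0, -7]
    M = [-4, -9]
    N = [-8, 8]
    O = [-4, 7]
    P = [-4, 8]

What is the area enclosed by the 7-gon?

147

Apply Gauss's area formula: 2A = Σ (x_i·y_{i+1} − x_{i+1}·y_i), indices taken mod 7.
Cross-terms: -23, -35, -28, -104, -24, -4, -76  ⇒  Σ = -294
Area = |Σ|/2 = 147.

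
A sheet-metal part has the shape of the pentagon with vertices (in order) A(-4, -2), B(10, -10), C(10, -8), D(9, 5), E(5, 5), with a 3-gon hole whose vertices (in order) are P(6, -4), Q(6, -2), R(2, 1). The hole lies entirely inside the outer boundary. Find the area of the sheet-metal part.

112

Outer boundary:
Cross-terms: 60, 20, 122, 20, 10  ⇒  Σ = 232
Area = |Σ|/2 = 116.
Hole:
Cross-terms: 12, 10, -14  ⇒  Σ = 8
Area = |Σ|/2 = 4.
Net area = 116 − 4 = 112.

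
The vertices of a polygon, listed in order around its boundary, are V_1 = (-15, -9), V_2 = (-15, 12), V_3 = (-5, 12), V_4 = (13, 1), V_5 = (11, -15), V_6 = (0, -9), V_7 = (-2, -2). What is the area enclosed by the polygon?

465.5

Cross-terms: -315, -120, -161, -206, -99, -18, -12  ⇒  Σ = -931
Area = |Σ|/2 = 465.5.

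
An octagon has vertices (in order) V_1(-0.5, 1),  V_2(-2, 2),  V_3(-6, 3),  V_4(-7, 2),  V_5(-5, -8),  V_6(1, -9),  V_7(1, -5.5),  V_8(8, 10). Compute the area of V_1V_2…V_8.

102.75

V_1→V_2: (-0.5)(2) − (-2)(1) = 1
V_2→V_3: (-2)(3) − (-6)(2) = 6
V_3→V_4: (-6)(2) − (-7)(3) = 9
V_4→V_5: (-7)(-8) − (-5)(2) = 66
V_5→V_6: (-5)(-9) − (1)(-8) = 53
V_6→V_7: (1)(-5.5) − (1)(-9) = 3.5
V_7→V_8: (1)(10) − (8)(-5.5) = 54
V_8→V_1: (8)(1) − (-0.5)(10) = 13
Σ = 205.5
Area = |Σ|/2 = 102.75.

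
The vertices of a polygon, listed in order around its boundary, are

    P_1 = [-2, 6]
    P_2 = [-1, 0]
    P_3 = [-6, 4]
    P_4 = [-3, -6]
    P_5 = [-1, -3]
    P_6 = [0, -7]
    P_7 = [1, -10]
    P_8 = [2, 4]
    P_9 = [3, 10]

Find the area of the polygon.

68.5

Σ = (6) + (-4) + (48) + (3) + (7) + (7) + (24) + (8) + (38) = 137
Area = |Σ|/2 = 68.5.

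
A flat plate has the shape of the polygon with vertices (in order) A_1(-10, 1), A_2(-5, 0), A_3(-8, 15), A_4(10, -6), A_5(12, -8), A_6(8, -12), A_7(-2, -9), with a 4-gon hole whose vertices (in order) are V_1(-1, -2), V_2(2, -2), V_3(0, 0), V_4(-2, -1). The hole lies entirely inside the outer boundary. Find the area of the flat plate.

219.5

Outer boundary:
Apply the surveyor's formula: 2A = Σ (x_i·y_{i+1} − x_{i+1}·y_i), indices taken mod 7.
Σ = (5) + (-75) + (-102) + (-8) + (-80) + (-96) + (-92) = -448
Area = |Σ|/2 = 224.
Hole:
Apply Gauss's area formula: 2A = Σ (x_i·y_{i+1} − x_{i+1}·y_i), indices taken mod 4.
Σ = (6) + (0) + (0) + (3) = 9
Area = |Σ|/2 = 4.5.
Net area = 224 − 4.5 = 219.5.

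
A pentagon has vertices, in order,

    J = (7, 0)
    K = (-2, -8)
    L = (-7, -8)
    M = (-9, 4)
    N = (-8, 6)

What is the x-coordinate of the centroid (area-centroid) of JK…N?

Apply the shoelace (surveyor's) formula. First the cross-terms c_i = x_i·y_{i+1} − x_{i+1}·y_i:
  -56, -40, -100, -22, -42  ⇒  2A = -260, A = -130.
Then Σ (x_i + x_{i+1})·c_i = 2096, so x̄ = 2096 / (6·(-130)) = -524/195.

-524/195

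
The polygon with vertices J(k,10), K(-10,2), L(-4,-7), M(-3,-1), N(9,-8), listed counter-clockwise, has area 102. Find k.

-8

Write out the shoelace sum; only the two edges meeting at J involve k:
2·Area = [(9·10 − k·(-8)) + (k·2 − (-10)·10)] + 94
       = 10·k + 284 = 204
⇒ k = -8.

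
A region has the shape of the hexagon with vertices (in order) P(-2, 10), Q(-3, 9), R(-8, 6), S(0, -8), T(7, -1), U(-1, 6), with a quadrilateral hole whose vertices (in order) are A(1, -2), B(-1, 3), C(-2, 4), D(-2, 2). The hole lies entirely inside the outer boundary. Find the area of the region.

Outer boundary:
Cross-terms: 12, 54, 64, 56, 41, 2  ⇒  Σ = 229
Area = |Σ|/2 = 114.5.
Hole:
Cross-terms: 1, 2, 4, 2  ⇒  Σ = 9
Area = |Σ|/2 = 4.5.
Net area = 114.5 − 4.5 = 110.

110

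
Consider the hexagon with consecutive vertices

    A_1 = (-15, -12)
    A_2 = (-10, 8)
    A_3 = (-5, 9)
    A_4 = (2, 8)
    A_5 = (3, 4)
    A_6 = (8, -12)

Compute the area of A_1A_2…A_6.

Apply the shoelace (surveyor's) formula: 2A = Σ (x_i·y_{i+1} − x_{i+1}·y_i), indices taken mod 6.
A_1→A_2: (-15)(8) − (-10)(-12) = -240
A_2→A_3: (-10)(9) − (-5)(8) = -50
A_3→A_4: (-5)(8) − (2)(9) = -58
A_4→A_5: (2)(4) − (3)(8) = -16
A_5→A_6: (3)(-12) − (8)(4) = -68
A_6→A_1: (8)(-12) − (-15)(-12) = -276
Σ = -708
Area = |Σ|/2 = 354.

354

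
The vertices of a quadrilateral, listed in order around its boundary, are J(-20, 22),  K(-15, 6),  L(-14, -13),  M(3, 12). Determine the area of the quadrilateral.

333

Σ = (210) + (279) + (-129) + (306) = 666
Area = |Σ|/2 = 333.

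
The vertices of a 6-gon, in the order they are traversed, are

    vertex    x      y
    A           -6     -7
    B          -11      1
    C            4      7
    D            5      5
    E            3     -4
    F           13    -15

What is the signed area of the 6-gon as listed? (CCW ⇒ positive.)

-194

Apply the shoelace formula: 2A = Σ (x_i·y_{i+1} − x_{i+1}·y_i), indices taken mod 6.
Σ = (-83) + (-81) + (-15) + (-35) + (7) + (-181) = -388
Signed area = Σ/2 = -194 (negative ⇒ clockwise traversal).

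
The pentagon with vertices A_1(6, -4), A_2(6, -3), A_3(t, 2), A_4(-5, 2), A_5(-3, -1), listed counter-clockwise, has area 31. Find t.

1

The doubled signed area Σ (x_i y_{i+1} − x_{i+1} y_i) is linear in t.
With t=0 it equals 57; the coefficient of t is 5 (from the two edges through A_3).
So 5·t + 57 = 2·31 = 62 ⇒ t = 1.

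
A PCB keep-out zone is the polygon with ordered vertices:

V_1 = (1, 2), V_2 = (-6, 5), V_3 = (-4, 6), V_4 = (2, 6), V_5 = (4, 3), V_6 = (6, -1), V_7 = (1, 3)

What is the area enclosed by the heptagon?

Apply the surveyor's formula: 2A = Σ (x_i·y_{i+1} − x_{i+1}·y_i), indices taken mod 7.
Σ = (17) + (-16) + (-36) + (-18) + (-22) + (19) + (-1) = -57
Area = |Σ|/2 = 28.5.

28.5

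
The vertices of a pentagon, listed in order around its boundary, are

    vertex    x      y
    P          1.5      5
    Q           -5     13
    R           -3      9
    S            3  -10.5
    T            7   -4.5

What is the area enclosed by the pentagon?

72.375

Apply Gauss's area formula: 2A = Σ (x_i·y_{i+1} − x_{i+1}·y_i), indices taken mod 5.
Σ = (44.5) + (-6) + (4.5) + (60) + (41.75) = 144.75
Area = |Σ|/2 = 72.375.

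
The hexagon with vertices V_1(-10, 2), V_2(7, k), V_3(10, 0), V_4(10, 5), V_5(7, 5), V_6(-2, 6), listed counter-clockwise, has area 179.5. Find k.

Write out the shoelace sum; only the two edges meeting at V_2 involve k:
2·Area = [((-10)·k − 7·2) + (7·0 − 10·k)] + 173
       = -20·k + 159 = 359
⇒ k = -10.

-10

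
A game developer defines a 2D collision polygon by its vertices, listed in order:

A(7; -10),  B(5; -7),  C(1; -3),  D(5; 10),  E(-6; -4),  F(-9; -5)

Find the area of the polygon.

88.5

Σ = (1) + (-8) + (25) + (40) + (-6) + (125) = 177
Area = |Σ|/2 = 88.5.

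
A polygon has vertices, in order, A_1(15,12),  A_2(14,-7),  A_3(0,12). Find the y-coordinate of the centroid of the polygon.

17/3

Apply the shoelace (surveyor's) formula. First the cross-terms c_i = x_i·y_{i+1} − x_{i+1}·y_i:
  -273, 168, -180  ⇒  2A = -285, A = -142.5.
Then Σ (y_i + y_{i+1})·c_i = -4845, so ȳ = -4845 / (6·(-142.5)) = 17/3.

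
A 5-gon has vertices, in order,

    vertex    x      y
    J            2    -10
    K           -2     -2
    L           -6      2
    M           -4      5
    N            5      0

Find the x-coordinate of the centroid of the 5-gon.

Apply the shoelace formula. First the cross-terms c_i = x_i·y_{i+1} − x_{i+1}·y_i:
  -24, -16, -22, -25, -50  ⇒  2A = -137, A = -68.5.
Then Σ (x_i + x_{i+1})·c_i = -27, so x̄ = -27 / (6·(-68.5)) = 9/137.

9/137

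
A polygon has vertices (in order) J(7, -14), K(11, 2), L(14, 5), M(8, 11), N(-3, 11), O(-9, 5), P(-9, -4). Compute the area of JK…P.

Apply the shoelace formula: 2A = Σ (x_i·y_{i+1} − x_{i+1}·y_i), indices taken mod 7.
Σ = (168) + (27) + (114) + (121) + (84) + (81) + (154) = 749
Area = |Σ|/2 = 374.5.

374.5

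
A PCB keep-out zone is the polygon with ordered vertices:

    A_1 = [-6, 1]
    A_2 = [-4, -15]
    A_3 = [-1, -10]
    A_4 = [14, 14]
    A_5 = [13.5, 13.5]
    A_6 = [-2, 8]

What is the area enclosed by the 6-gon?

213

Σ = (94) + (25) + (126) + (0) + (135) + (46) = 426
Area = |Σ|/2 = 213.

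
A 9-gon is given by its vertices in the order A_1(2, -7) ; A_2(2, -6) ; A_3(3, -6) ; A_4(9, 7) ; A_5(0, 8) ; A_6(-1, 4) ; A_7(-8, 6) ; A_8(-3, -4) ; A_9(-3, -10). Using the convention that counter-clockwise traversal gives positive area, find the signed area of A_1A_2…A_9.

Apply Gauss's area formula: 2A = Σ (x_i·y_{i+1} − x_{i+1}·y_i), indices taken mod 9.
Σ = (2) + (6) + (75) + (72) + (8) + (26) + (50) + (18) + (41) = 298
Signed area = Σ/2 = 149 (positive ⇒ counter-clockwise traversal).

149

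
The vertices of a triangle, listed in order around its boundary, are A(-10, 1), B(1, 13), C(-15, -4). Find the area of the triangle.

Σ = (-131) + (191) + (-55) = 5
Area = |Σ|/2 = 2.5.

2.5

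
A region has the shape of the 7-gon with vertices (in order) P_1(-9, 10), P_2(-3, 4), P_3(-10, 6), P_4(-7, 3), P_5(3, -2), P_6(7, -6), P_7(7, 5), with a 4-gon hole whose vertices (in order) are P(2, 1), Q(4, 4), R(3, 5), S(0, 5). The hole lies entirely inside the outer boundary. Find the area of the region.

102

Outer boundary:
Σ = (-6) + (22) + (12) + (5) + (-4) + (77) + (115) = 221
Area = |Σ|/2 = 110.5.
Hole:
Σ = (4) + (8) + (15) + (-10) = 17
Area = |Σ|/2 = 8.5.
Net area = 110.5 − 8.5 = 102.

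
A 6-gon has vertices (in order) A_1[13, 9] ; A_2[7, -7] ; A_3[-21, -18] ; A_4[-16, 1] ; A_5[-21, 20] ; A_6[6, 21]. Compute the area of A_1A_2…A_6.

907.5

Apply Gauss's area formula: 2A = Σ (x_i·y_{i+1} − x_{i+1}·y_i), indices taken mod 6.
Σ = (-154) + (-273) + (-309) + (-299) + (-561) + (-219) = -1815
Area = |Σ|/2 = 907.5.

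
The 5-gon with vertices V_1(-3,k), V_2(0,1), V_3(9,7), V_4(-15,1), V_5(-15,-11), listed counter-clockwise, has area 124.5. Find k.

0

The doubled signed area Σ (x_i y_{i+1} − x_{i+1} y_i) is linear in k.
With k=0 it equals 249; the coefficient of k is -15 (from the two edges through V_1).
So -15·k + 249 = 2·124.5 = 249 ⇒ k = 0.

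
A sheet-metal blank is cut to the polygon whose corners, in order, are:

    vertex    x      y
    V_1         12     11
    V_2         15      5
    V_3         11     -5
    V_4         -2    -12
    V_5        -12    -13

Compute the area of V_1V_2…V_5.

235.5

Apply Gauss's area formula: 2A = Σ (x_i·y_{i+1} − x_{i+1}·y_i), indices taken mod 5.
V_1→V_2: (12)(5) − (15)(11) = -105
V_2→V_3: (15)(-5) − (11)(5) = -130
V_3→V_4: (11)(-12) − (-2)(-5) = -142
V_4→V_5: (-2)(-13) − (-12)(-12) = -118
V_5→V_1: (-12)(11) − (12)(-13) = 24
Σ = -471
Area = |Σ|/2 = 235.5.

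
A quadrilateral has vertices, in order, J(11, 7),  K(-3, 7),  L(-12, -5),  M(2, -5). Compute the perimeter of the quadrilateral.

58

|JK| = √((-14)² + (0)²) = √196 = 14
|KL| = √((-9)² + (-12)²) = √225 = 15
|LM| = √((14)² + (0)²) = √196 = 14
|MJ| = √((9)² + (12)²) = √225 = 15
Perimeter = 14 + 15 + 14 + 15 = 58.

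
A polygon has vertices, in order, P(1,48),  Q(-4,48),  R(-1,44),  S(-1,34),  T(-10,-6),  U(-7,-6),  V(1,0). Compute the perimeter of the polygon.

122

|PQ| = √((-5)² + (0)²) = √25 = 5
|QR| = √((3)² + (-4)²) = √25 = 5
|RS| = √((0)² + (-10)²) = √100 = 10
|ST| = √((-9)² + (-40)²) = √1681 = 41
|TU| = √((3)² + (0)²) = √9 = 3
|UV| = √((8)² + (6)²) = √100 = 10
|VP| = √((0)² + (48)²) = √2304 = 48
Perimeter = 5 + 5 + 10 + 41 + 3 + 10 + 48 = 122.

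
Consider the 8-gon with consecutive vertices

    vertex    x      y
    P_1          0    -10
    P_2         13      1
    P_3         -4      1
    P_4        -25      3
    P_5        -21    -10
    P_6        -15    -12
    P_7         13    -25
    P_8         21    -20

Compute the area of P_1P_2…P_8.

Cross-terms: 130, 17, 13, 313, 102, 531, 265, -210  ⇒  Σ = 1161
Area = |Σ|/2 = 580.5.

580.5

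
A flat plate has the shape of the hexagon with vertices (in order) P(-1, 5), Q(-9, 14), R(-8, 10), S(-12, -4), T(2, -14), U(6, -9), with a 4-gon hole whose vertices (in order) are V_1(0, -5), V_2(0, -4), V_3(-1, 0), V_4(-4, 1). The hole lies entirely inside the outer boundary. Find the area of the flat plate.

Outer boundary:
Apply Gauss's area formula: 2A = Σ (x_i·y_{i+1} − x_{i+1}·y_i), indices taken mod 6.
P→Q: (-1)(14) − (-9)(5) = 31
Q→R: (-9)(10) − (-8)(14) = 22
R→S: (-8)(-4) − (-12)(10) = 152
S→T: (-12)(-14) − (2)(-4) = 176
T→U: (2)(-9) − (6)(-14) = 66
U→P: (6)(5) − (-1)(-9) = 21
Σ = 468
Area = |Σ|/2 = 234.
Hole:
Apply Gauss's area formula: 2A = Σ (x_i·y_{i+1} − x_{i+1}·y_i), indices taken mod 4.
Cross-terms: 0, -4, -1, 20  ⇒  Σ = 15
Area = |Σ|/2 = 7.5.
Net area = 234 − 7.5 = 226.5.

226.5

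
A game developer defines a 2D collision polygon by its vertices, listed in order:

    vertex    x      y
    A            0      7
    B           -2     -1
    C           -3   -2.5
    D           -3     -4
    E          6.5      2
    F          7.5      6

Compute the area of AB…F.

Σ = (14) + (2) + (4.5) + (20) + (24) + (52.5) = 117
Area = |Σ|/2 = 58.5.

58.5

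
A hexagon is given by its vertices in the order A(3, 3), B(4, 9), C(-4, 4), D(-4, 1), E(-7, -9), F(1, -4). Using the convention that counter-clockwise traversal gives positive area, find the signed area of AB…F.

87

Cross-terms: 15, 52, 12, 43, 37, 15  ⇒  Σ = 174
Signed area = Σ/2 = 87 (positive ⇒ counter-clockwise traversal).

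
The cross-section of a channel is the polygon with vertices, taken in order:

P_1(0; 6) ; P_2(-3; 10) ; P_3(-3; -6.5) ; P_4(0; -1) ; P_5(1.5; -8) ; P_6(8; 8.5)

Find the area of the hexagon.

P_1→P_2: (0)(10) − (-3)(6) = 18
P_2→P_3: (-3)(-6.5) − (-3)(10) = 49.5
P_3→P_4: (-3)(-1) − (0)(-6.5) = 3
P_4→P_5: (0)(-8) − (1.5)(-1) = 1.5
P_5→P_6: (1.5)(8.5) − (8)(-8) = 76.75
P_6→P_1: (8)(6) − (0)(8.5) = 48
Σ = 196.75
Area = |Σ|/2 = 98.375.

98.375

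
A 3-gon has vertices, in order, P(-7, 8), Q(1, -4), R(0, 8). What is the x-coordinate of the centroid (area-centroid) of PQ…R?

Apply the surveyor's formula. First the cross-terms c_i = x_i·y_{i+1} − x_{i+1}·y_i:
  20, 8, 56  ⇒  2A = 84, A = 42.
Then Σ (x_i + x_{i+1})·c_i = -504, so x̄ = -504 / (6·42) = -2.

-2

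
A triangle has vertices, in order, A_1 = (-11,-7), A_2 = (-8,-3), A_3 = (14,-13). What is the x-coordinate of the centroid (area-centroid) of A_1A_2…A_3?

-5/3

Apply the surveyor's formula. First the cross-terms c_i = x_i·y_{i+1} − x_{i+1}·y_i:
  -23, 146, -241  ⇒  2A = -118, A = -59.
Then Σ (x_i + x_{i+1})·c_i = 590, so x̄ = 590 / (6·(-59)) = -5/3.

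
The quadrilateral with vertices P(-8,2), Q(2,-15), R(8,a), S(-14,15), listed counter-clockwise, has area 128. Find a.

The doubled signed area Σ (x_i y_{i+1} − x_{i+1} y_i) is linear in a.
With a=0 it equals 448; the coefficient of a is 16 (from the two edges through R).
So 16·a + 448 = 2·128 = 256 ⇒ a = -12.

-12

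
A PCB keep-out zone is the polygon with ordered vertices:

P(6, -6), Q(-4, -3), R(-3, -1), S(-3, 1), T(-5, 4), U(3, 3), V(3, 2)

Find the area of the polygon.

Apply the surveyor's formula: 2A = Σ (x_i·y_{i+1} − x_{i+1}·y_i), indices taken mod 7.
Cross-terms: -42, -5, -6, -7, -27, -3, -30  ⇒  Σ = -120
Area = |Σ|/2 = 60.

60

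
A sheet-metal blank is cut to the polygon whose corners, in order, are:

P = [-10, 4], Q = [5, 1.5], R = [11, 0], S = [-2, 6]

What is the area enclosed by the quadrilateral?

33.25

Apply the surveyor's formula: 2A = Σ (x_i·y_{i+1} − x_{i+1}·y_i), indices taken mod 4.
P→Q: (-10)(1.5) − (5)(4) = -35
Q→R: (5)(0) − (11)(1.5) = -16.5
R→S: (11)(6) − (-2)(0) = 66
S→P: (-2)(4) − (-10)(6) = 52
Σ = 66.5
Area = |Σ|/2 = 33.25.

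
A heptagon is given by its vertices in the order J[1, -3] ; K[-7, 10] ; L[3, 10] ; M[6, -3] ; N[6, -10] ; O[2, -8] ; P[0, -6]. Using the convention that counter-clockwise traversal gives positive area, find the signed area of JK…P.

-128

Σ = (-11) + (-100) + (-69) + (-42) + (-28) + (-12) + (6) = -256
Signed area = Σ/2 = -128 (negative ⇒ clockwise traversal).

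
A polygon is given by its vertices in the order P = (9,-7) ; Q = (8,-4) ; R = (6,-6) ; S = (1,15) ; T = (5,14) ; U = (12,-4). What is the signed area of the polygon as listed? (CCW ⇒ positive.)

-102.5

Σ = (20) + (-24) + (96) + (-61) + (-188) + (-48) = -205
Signed area = Σ/2 = -102.5 (negative ⇒ clockwise traversal).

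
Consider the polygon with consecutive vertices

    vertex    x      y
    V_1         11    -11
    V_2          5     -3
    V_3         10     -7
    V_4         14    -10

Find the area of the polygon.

14.5

Apply the shoelace (surveyor's) formula: 2A = Σ (x_i·y_{i+1} − x_{i+1}·y_i), indices taken mod 4.
Σ = (22) + (-5) + (-2) + (-44) = -29
Area = |Σ|/2 = 14.5.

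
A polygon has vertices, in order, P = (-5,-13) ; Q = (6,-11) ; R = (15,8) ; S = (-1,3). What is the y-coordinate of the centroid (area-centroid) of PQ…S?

Apply the shoelace formula. First the cross-terms c_i = x_i·y_{i+1} − x_{i+1}·y_i:
  133, 213, 53, 28  ⇒  2A = 427, A = 213.5.
Then Σ (y_i + y_{i+1})·c_i = -3528, so ȳ = -3528 / (6·213.5) = -168/61.

-168/61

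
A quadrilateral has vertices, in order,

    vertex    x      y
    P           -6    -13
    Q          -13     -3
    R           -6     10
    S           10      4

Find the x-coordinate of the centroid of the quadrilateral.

-3

Apply the shoelace (surveyor's) formula. First the cross-terms c_i = x_i·y_{i+1} − x_{i+1}·y_i:
  -151, -148, -124, -106  ⇒  2A = -529, A = -264.5.
Then Σ (x_i + x_{i+1})·c_i = 4761, so x̄ = 4761 / (6·(-264.5)) = -3.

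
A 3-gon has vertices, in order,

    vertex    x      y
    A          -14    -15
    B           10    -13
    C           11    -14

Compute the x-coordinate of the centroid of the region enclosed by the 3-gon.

7/3

Apply the shoelace (surveyor's) formula. First the cross-terms c_i = x_i·y_{i+1} − x_{i+1}·y_i:
  332, 3, -361  ⇒  2A = -26, A = -13.
Then Σ (x_i + x_{i+1})·c_i = -182, so x̄ = -182 / (6·(-13)) = 7/3.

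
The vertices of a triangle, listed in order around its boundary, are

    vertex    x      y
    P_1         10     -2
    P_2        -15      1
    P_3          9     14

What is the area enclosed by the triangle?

198.5

Apply the shoelace formula: 2A = Σ (x_i·y_{i+1} − x_{i+1}·y_i), indices taken mod 3.
Σ = (-20) + (-219) + (-158) = -397
Area = |Σ|/2 = 198.5.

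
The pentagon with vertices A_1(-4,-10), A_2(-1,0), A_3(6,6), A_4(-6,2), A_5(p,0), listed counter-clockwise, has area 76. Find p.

-10

Write out the shoelace sum; only the two edges meeting at A_5 involve p:
2·Area = [((-6)·0 − p·2) + (p·(-10) − (-4)·0)] + 32
       = -12·p + 32 = 152
⇒ p = -10.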